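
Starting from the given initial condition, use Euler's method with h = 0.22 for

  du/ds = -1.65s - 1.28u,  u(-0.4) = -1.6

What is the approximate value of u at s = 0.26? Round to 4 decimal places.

Euler: u_{n+1} = u_n + h·f(s_n, u_n).
s=-0.400000, u=-1.600000: f=2.708000 → u ← -1.600000 + 0.22·2.708000 = -1.004240
s=-0.180000, u=-1.004240: f=1.582427 → u ← -1.004240 + 0.22·1.582427 = -0.656106
s=0.040000, u=-0.656106: f=0.773816 → u ← -0.656106 + 0.22·0.773816 = -0.485867
u(0.26) ≈ -0.4859

-0.4859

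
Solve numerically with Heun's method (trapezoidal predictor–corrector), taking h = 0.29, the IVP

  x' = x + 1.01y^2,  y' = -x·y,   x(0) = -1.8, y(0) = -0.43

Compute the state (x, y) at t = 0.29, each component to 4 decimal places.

-2.3000, -0.7574

Heun on (x,y): k1 = f(t_n, state_n); k2 = f(t_n + h, state_n + h·k1); state_{n+1} = state_n + (h/2)·(k1 + k2).
0.000000: (-1.800000, -0.430000)
  k1 = (-1.613251, -0.774000)
  predictor → (-2.267843, -0.654460)
  k2 = (-1.835242, -1.484212)
  → (-2.300031, -0.757441)
(x(0.29), y(0.29)) ≈ (-2.3000, -0.7574)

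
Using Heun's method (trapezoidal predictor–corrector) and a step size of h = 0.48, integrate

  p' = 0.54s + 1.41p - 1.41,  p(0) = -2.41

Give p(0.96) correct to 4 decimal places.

Heun: k1 = f(s_n, p_n); k2 = f(s_n + h, p_n + h·k1); p_{n+1} = p_n + (h/2)·(k1 + k2).
s=0.000000, p=-2.410000:
  k1 = f(0.000000, -2.410000) = -4.808100
  k2 = f(0.480000, -4.717888) = -7.803022
  p ← -2.410000 + (0.48/2)·(-4.808100 + (-7.803022)) = -5.436669
s=0.480000, p=-5.436669:
  k1 = f(0.480000, -5.436669) = -8.816504
  k2 = f(0.960000, -9.668591) = -14.524313
  p ← -5.436669 + (0.48/2)·(-8.816504 + (-14.524313)) = -11.038465
p(0.96) ≈ -11.0385

-11.0385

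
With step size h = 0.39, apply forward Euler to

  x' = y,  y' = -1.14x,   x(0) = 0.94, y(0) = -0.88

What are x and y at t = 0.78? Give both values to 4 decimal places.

Euler on (x,y): x_{n+1} = x_n + h·x', y_{n+1} = y_n + h·y'.
0.000000: (0.940000, -0.880000); f=(-0.880000, -1.071600) → (0.596800, -1.297924)
0.390000: (0.596800, -1.297924); f=(-1.297924, -0.680352) → (0.090610, -1.563261)
(x(0.78), y(0.78)) ≈ (0.0906, -1.5633)

0.0906, -1.5633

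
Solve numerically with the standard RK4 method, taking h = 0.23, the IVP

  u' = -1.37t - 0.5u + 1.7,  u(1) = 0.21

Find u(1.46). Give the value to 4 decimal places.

0.1680

RK4: k1 = f(t_n, u_n); k2 = f(t_n + h/2, u_n + (h/2)·k1); k3 = f(t_n + h/2, u_n + (h/2)·k2); k4 = f(t_n + h, u_n + h·k3); u_{n+1} = u_n + (h/6)·(k1 + 2k2 + 2k3 + k4).
t=1.000000, u=0.210000:
  k1 = f(1.000000, 0.210000) = 0.225000
  k2 = f(1.115000, 0.235875) = 0.054512
  k3 = f(1.115000, 0.216269) = 0.064316
  k4 = f(1.230000, 0.224793) = -0.097496
  u ← 0.210000 + (0.23/6)·(k1 + 2k2 + 2k3 + k4) = 0.223998
t=1.230000, u=0.223998:
  k1 = f(1.230000, 0.223998) = -0.097099
  k2 = f(1.345000, 0.212831) = -0.249066
  k3 = f(1.345000, 0.195355) = -0.240328
  k4 = f(1.460000, 0.168722) = -0.384561
  u ← 0.223998 + (0.23/6)·(k1 + 2k2 + 2k3 + k4) = 0.168014
u(1.46) ≈ 0.1680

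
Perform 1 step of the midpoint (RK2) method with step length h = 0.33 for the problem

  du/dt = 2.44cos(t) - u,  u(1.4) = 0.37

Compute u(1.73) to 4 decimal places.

Midpoint: k1 = f(t_n, u_n); k2 = f(t_n + h/2, u_n + (h/2)·k1); u_{n+1} = u_n + h·k2.
t=1.400000, u=0.370000:
  k1 = f(1.400000, 0.370000) = 0.044720
  k2 = f(1.565000, 0.377379) = -0.363236
  u ← 0.370000 + 0.33·(-0.363236) = 0.250132
u(1.73) ≈ 0.2501

0.2501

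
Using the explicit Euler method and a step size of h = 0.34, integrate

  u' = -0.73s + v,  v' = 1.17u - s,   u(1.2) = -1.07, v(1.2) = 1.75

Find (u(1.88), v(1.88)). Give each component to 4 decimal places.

-0.8435, 0.0853

Euler on (u,v): u_{n+1} = u_n + h·u', v_{n+1} = v_n + h·v'.
1.200000: (-1.070000, 1.750000); f=(0.874000, -2.451900) → (-0.772840, 0.916354)
1.540000: (-0.772840, 0.916354); f=(-0.207846, -2.444223) → (-0.843508, 0.085318)
(u(1.88), v(1.88)) ≈ (-0.8435, 0.0853)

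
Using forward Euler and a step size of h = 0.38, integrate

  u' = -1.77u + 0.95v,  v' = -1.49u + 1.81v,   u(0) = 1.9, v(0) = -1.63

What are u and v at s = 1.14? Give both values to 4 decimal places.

-2.7873, -10.1577

Euler on (u,v): u_{n+1} = u_n + h·u', v_{n+1} = v_n + h·v'.
0.000000: (1.900000, -1.630000); f=(-4.911500, -5.781300) → (0.033630, -3.826894)
0.380000: (0.033630, -3.826894); f=(-3.695074, -6.976787) → (-1.370498, -6.478073)
0.760000: (-1.370498, -6.478073); f=(-3.728387, -9.683270) → (-2.787285, -10.157715)
(u(1.14), v(1.14)) ≈ (-2.7873, -10.1577)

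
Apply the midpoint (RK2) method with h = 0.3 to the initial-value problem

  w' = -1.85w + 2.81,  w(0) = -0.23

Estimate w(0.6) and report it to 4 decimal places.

Midpoint: k1 = f(x_n, w_n); k2 = f(x_n + h/2, w_n + (h/2)·k1); w_{n+1} = w_n + h·k2.
x=0.000000, w=-0.230000:
  k1 = f(0.000000, -0.230000) = 3.235500
  k2 = f(0.150000, 0.255325) = 2.337649
  w ← -0.230000 + 0.3·2.337649 = 0.471295
x=0.300000, w=0.471295:
  k1 = f(0.300000, 0.471295) = 1.938105
  k2 = f(0.450000, 0.762010) = 1.400281
  w ← 0.471295 + 0.3·1.400281 = 0.891379
w(0.6) ≈ 0.8914

0.8914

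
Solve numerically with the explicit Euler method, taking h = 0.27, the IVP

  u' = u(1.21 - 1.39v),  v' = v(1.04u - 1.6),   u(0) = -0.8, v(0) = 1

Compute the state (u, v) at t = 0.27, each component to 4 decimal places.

-0.7611, 0.3434

Euler on (u,v): u_{n+1} = u_n + h·u', v_{n+1} = v_n + h·v'.
0.000000: (-0.800000, 1.000000); f=(0.144000, -2.432000) → (-0.761120, 0.343360)
(u(0.27), v(0.27)) ≈ (-0.7611, 0.3434)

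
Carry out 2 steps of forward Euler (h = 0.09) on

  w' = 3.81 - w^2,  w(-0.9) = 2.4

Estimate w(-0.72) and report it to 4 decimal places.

2.1220

Euler: w_{n+1} = w_n + h·f(t_n, w_n).
t=-0.900000, w=2.400000: f=-1.950000 → w ← 2.400000 + 0.09·(-1.950000) = 2.224500
t=-0.810000, w=2.224500: f=-1.138400 → w ← 2.224500 + 0.09·(-1.138400) = 2.122044
w(-0.72) ≈ 2.1220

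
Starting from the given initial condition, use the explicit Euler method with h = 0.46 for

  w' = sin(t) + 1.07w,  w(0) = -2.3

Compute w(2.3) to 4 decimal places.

-14.4054

Euler: w_{n+1} = w_n + h·f(t_n, w_n).
t=0.000000, w=-2.300000: f=-2.461000 → w ← -2.300000 + 0.46·(-2.461000) = -3.432060
t=0.460000, w=-3.432060: f=-3.228356 → w ← -3.432060 + 0.46·(-3.228356) = -4.917104
t=0.920000, w=-4.917104: f=-4.465699 → w ← -4.917104 + 0.46·(-4.465699) = -6.971326
t=1.380000, w=-6.971326: f=-6.477465 → w ← -6.971326 + 0.46·(-6.477465) = -9.950959
t=1.840000, w=-9.950959: f=-9.683544 → w ← -9.950959 + 0.46·(-9.683544) = -14.405389
w(2.3) ≈ -14.4054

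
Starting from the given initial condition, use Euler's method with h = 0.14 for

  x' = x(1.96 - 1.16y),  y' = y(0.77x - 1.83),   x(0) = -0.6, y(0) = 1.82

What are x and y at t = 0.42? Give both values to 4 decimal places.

-0.7175, 0.5684

Euler on (x,y): x_{n+1} = x_n + h·x', y_{n+1} = y_n + h·y'.
0.000000: (-0.600000, 1.820000); f=(0.090720, -4.171440) → (-0.587299, 1.235998)
0.140000: (-0.587299, 1.235998); f=(-0.309061, -2.820821) → (-0.630568, 0.841083)
0.280000: (-0.630568, 0.841083); f=(-0.620695, -1.947560) → (-0.717465, 0.568425)
(x(0.42), y(0.42)) ≈ (-0.7175, 0.5684)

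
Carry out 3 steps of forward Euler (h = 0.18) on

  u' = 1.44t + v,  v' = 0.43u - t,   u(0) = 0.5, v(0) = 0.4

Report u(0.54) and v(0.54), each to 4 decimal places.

0.8720, 0.4398

Euler on (u,v): u_{n+1} = u_n + h·u', v_{n+1} = v_n + h·v'.
0.000000: (0.500000, 0.400000); f=(0.400000, 0.215000) → (0.572000, 0.438700)
0.180000: (0.572000, 0.438700); f=(0.697900, 0.065960) → (0.697622, 0.450573)
0.360000: (0.697622, 0.450573); f=(0.968973, -0.060023) → (0.872037, 0.439769)
(u(0.54), v(0.54)) ≈ (0.8720, 0.4398)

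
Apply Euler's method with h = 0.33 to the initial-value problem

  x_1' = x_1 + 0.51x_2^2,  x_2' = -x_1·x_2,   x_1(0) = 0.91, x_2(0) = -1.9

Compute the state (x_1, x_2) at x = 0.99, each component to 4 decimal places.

3.6588, -0.0553

Euler on (x_1,x_2): x_1_{n+1} = x_1_n + h·x_1', x_2_{n+1} = x_2_n + h·x_2'.
0.000000: (0.910000, -1.900000); f=(2.751100, 1.729000) → (1.817863, -1.329430)
0.330000: (1.817863, -1.329430); f=(2.719229, 2.416722) → (2.715209, -0.531912)
0.660000: (2.715209, -0.531912); f=(2.859503, 1.444252) → (3.658845, -0.055309)
(x_1(0.99), x_2(0.99)) ≈ (3.6588, -0.0553)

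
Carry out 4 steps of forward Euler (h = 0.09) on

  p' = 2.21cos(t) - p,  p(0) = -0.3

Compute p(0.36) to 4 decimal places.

Euler: p_{n+1} = p_n + h·f(t_n, p_n).
t=0.000000, p=-0.300000: f=2.510000 → p ← -0.300000 + 0.09·2.510000 = -0.074100
t=0.090000, p=-0.074100: f=2.275156 → p ← -0.074100 + 0.09·2.275156 = 0.130664
t=0.180000, p=0.130664: f=2.043631 → p ← 0.130664 + 0.09·2.043631 = 0.314591
t=0.270000, p=0.314591: f=1.815343 → p ← 0.314591 + 0.09·1.815343 = 0.477972
p(0.36) ≈ 0.4780

0.4780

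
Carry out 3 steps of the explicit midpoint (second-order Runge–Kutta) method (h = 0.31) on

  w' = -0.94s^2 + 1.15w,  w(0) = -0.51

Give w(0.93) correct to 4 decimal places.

-1.7661

Midpoint: k1 = f(s_n, w_n); k2 = f(s_n + h/2, w_n + (h/2)·k1); w_{n+1} = w_n + h·k2.
s=0.000000, w=-0.510000:
  k1 = f(0.000000, -0.510000) = -0.586500
  k2 = f(0.155000, -0.600908) = -0.713627
  w ← -0.510000 + 0.31·(-0.713627) = -0.731224
s=0.310000, w=-0.731224:
  k1 = f(0.310000, -0.731224) = -0.931242
  k2 = f(0.465000, -0.875567) = -1.210153
  w ← -0.731224 + 0.31·(-1.210153) = -1.106372
s=0.620000, w=-1.106372:
  k1 = f(0.620000, -1.106372) = -1.633664
  k2 = f(0.775000, -1.359590) = -2.128116
  w ← -1.106372 + 0.31·(-2.128116) = -1.766088
w(0.93) ≈ -1.7661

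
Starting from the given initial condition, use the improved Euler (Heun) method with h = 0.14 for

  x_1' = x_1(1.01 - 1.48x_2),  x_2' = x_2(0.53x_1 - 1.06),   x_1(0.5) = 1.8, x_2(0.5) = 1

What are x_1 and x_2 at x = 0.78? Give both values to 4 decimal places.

Heun on (x_1,x_2): k1 = f(x_n, state_n); k2 = f(x_n + h, state_n + h·k1); state_{n+1} = state_n + (h/2)·(k1 + k2).
0.500000: (1.800000, 1.000000)
  k1 = (-0.846000, -0.106000)
  predictor → (1.681560, 0.985160)
  k2 = (-0.753401, -0.166269)
  → (1.688042, 0.980941)
0.640000: (1.688042, 0.980941)
  k1 = (-0.745765, -0.162187)
  predictor → (1.583635, 0.958235)
  k2 = (-0.646421, -0.211457)
  → (1.590589, 0.954786)
(x_1(0.78), x_2(0.78)) ≈ (1.5906, 0.9548)

1.5906, 0.9548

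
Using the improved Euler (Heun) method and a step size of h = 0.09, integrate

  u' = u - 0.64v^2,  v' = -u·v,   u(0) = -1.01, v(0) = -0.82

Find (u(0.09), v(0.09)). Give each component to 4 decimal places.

Heun on (u,v): k1 = f(t_n, state_n); k2 = f(t_n + h, state_n + h·k1); state_{n+1} = state_n + (h/2)·(k1 + k2).
0.000000: (-1.010000, -0.820000)
  k1 = (-1.440336, -0.828200)
  predictor → (-1.139630, -0.894538)
  k2 = (-1.651757, -1.019443)
  → (-1.149144, -0.903144)
(u(0.09), v(0.09)) ≈ (-1.1491, -0.9031)

-1.1491, -0.9031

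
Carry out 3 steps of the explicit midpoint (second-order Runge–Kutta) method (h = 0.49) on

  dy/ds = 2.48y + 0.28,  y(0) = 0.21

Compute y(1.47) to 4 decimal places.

Midpoint: k1 = f(s_n, y_n); k2 = f(s_n + h/2, y_n + (h/2)·k1); y_{n+1} = y_n + h·k2.
s=0.000000, y=0.210000:
  k1 = f(0.000000, 0.210000) = 0.800800
  k2 = f(0.245000, 0.406196) = 1.287366
  y ← 0.210000 + 0.49·1.287366 = 0.840809
s=0.490000, y=0.840809:
  k1 = f(0.490000, 0.840809) = 2.365207
  k2 = f(0.735000, 1.420285) = 3.802307
  y ← 0.840809 + 0.49·3.802307 = 2.703940
s=0.980000, y=2.703940:
  k1 = f(0.980000, 2.703940) = 6.985771
  k2 = f(1.225000, 4.415454) = 11.230325
  y ← 2.703940 + 0.49·11.230325 = 8.206799
y(1.47) ≈ 8.2068

8.2068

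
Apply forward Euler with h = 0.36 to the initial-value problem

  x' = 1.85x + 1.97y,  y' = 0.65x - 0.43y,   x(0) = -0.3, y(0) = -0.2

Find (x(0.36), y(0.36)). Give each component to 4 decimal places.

Euler on (x,y): x_{n+1} = x_n + h·x', y_{n+1} = y_n + h·y'.
0.000000: (-0.300000, -0.200000); f=(-0.949000, -0.109000) → (-0.641640, -0.239240)
(x(0.36), y(0.36)) ≈ (-0.6416, -0.2392)

-0.6416, -0.2392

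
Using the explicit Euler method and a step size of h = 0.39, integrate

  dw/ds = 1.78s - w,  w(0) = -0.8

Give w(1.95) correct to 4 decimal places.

1.7738

Euler: w_{n+1} = w_n + h·f(s_n, w_n).
s=0.000000, w=-0.800000: f=0.800000 → w ← -0.800000 + 0.39·0.800000 = -0.488000
s=0.390000, w=-0.488000: f=1.182200 → w ← -0.488000 + 0.39·1.182200 = -0.026942
s=0.780000, w=-0.026942: f=1.415342 → w ← -0.026942 + 0.39·1.415342 = 0.525041
s=1.170000, w=0.525041: f=1.557559 → w ← 0.525041 + 0.39·1.557559 = 1.132489
s=1.560000, w=1.132489: f=1.644311 → w ← 1.132489 + 0.39·1.644311 = 1.773770
w(1.95) ≈ 1.7738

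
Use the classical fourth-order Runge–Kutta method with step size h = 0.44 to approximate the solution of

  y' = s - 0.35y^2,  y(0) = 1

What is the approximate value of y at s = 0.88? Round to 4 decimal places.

1.0882

RK4: k1 = f(s_n, y_n); k2 = f(s_n + h/2, y_n + (h/2)·k1); k3 = f(s_n + h/2, y_n + (h/2)·k2); k4 = f(s_n + h, y_n + h·k3); y_{n+1} = y_n + (h/6)·(k1 + 2k2 + 2k3 + k4).
s=0.000000, y=1.000000:
  k1 = f(0.000000, 1.000000) = -0.350000
  k2 = f(0.220000, 0.923000) = -0.078175
  k3 = f(0.220000, 0.982801) = -0.118065
  k4 = f(0.440000, 0.948052) = 0.125419
  y ← 1.000000 + (0.44/6)·(k1 + 2k2 + 2k3 + k4) = 0.954749
s=0.440000, y=0.954749:
  k1 = f(0.440000, 0.954749) = 0.120959
  k2 = f(0.660000, 0.981360) = 0.322926
  k3 = f(0.660000, 1.025793) = 0.291712
  k4 = f(0.880000, 1.083102) = 0.469411
  y ← 0.954749 + (0.44/6)·(k1 + 2k2 + 2k3 + k4) = 1.088190
y(0.88) ≈ 1.0882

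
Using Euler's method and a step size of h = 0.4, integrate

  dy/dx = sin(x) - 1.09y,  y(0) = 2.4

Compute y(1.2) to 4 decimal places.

0.8054

Euler: y_{n+1} = y_n + h·f(x_n, y_n).
x=0.000000, y=2.400000: f=-2.616000 → y ← 2.400000 + 0.4·(-2.616000) = 1.353600
x=0.400000, y=1.353600: f=-1.086006 → y ← 1.353600 + 0.4·(-1.086006) = 0.919198
x=0.800000, y=0.919198: f=-0.284569 → y ← 0.919198 + 0.4·(-0.284569) = 0.805370
y(1.2) ≈ 0.8054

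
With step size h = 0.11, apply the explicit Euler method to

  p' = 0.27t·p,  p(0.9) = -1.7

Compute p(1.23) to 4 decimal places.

Euler: p_{n+1} = p_n + h·f(t_n, p_n).
t=0.900000, p=-1.700000: f=-0.413100 → p ← -1.700000 + 0.11·(-0.413100) = -1.745441
t=1.010000, p=-1.745441: f=-0.475982 → p ← -1.745441 + 0.11·(-0.475982) = -1.797799
t=1.120000, p=-1.797799: f=-0.543654 → p ← -1.797799 + 0.11·(-0.543654) = -1.857601
p(1.23) ≈ -1.8576

-1.8576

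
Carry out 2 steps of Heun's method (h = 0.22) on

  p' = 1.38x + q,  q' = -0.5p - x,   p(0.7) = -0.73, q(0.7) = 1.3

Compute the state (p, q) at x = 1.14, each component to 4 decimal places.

0.3452, 0.9412

Heun on (p,q): k1 = f(x_n, state_n); k2 = f(x_n + h, state_n + h·k1); state_{n+1} = state_n + (h/2)·(k1 + k2).
0.700000: (-0.730000, 1.300000)
  k1 = (2.266000, -0.335000)
  predictor → (-0.231480, 1.226300)
  k2 = (2.495900, -0.804260)
  → (-0.206191, 1.174681)
0.920000: (-0.206191, 1.174681)
  k1 = (2.444281, -0.816905)
  predictor → (0.331551, 0.994962)
  k2 = (2.568162, -1.305775)
  → (0.345178, 0.941187)
(p(1.14), q(1.14)) ≈ (0.3452, 0.9412)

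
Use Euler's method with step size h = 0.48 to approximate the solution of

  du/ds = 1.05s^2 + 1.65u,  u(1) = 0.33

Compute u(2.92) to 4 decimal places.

16.3187

Euler: u_{n+1} = u_n + h·f(s_n, u_n).
s=1.000000, u=0.330000: f=1.594500 → u ← 0.330000 + 0.48·1.594500 = 1.095360
s=1.480000, u=1.095360: f=4.107264 → u ← 1.095360 + 0.48·4.107264 = 3.066847
s=1.960000, u=3.066847: f=9.093977 → u ← 3.066847 + 0.48·9.093977 = 7.431956
s=2.440000, u=7.431956: f=18.514007 → u ← 7.431956 + 0.48·18.514007 = 16.318679
u(2.92) ≈ 16.3187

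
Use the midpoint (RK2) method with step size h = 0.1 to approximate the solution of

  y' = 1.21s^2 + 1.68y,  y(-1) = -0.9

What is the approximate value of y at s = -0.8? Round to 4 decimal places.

Midpoint: k1 = f(s_n, y_n); k2 = f(s_n + h/2, y_n + (h/2)·k1); y_{n+1} = y_n + h·k2.
s=-1.000000, y=-0.900000:
  k1 = f(-1.000000, -0.900000) = -0.302000
  k2 = f(-0.950000, -0.915100) = -0.445343
  y ← -0.900000 + 0.1·(-0.445343) = -0.944534
s=-0.900000, y=-0.944534:
  k1 = f(-0.900000, -0.944534) = -0.606718
  k2 = f(-0.850000, -0.974870) = -0.763557
  y ← -0.944534 + 0.1·(-0.763557) = -1.020890
y(-0.8) ≈ -1.0209

-1.0209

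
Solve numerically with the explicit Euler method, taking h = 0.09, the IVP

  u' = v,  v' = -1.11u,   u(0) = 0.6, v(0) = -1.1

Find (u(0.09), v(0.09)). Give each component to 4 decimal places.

0.5010, -1.1599

Euler on (u,v): u_{n+1} = u_n + h·u', v_{n+1} = v_n + h·v'.
0.000000: (0.600000, -1.100000); f=(-1.100000, -0.666000) → (0.501000, -1.159940)
(u(0.09), v(0.09)) ≈ (0.5010, -1.1599)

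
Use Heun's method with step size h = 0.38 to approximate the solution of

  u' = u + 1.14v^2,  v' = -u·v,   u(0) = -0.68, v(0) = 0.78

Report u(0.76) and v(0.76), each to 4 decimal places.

Heun on (u,v): k1 = f(x_n, state_n); k2 = f(x_n + h, state_n + h·k1); state_{n+1} = state_n + (h/2)·(k1 + k2).
0.000000: (-0.680000, 0.780000)
  k1 = (0.013576, 0.530400)
  predictor → (-0.674841, 0.981552)
  k2 = (0.423485, 0.662392)
  → (-0.596958, 1.006630)
0.380000: (-0.596958, 1.006630)
  k1 = (0.558209, 0.600916)
  predictor → (-0.384839, 1.234979)
  k2 = (1.353858, 0.475268)
  → (-0.233666, 1.211105)
(u(0.76), v(0.76)) ≈ (-0.2337, 1.2111)

-0.2337, 1.2111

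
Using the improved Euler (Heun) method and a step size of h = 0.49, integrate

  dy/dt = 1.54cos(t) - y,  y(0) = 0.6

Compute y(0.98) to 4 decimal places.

Heun: k1 = f(t_n, y_n); k2 = f(t_n + h, y_n + h·k1); y_{n+1} = y_n + (h/2)·(k1 + k2).
t=0.000000, y=0.600000:
  k1 = f(0.000000, 0.600000) = 0.940000
  k2 = f(0.490000, 1.060600) = 0.298193
  y ← 0.600000 + (0.49/2)·(0.940000 + 0.298193) = 0.903357
t=0.490000, y=0.903357:
  k1 = f(0.490000, 0.903357) = 0.455435
  k2 = f(0.980000, 1.126521) = -0.268706
  y ← 0.903357 + (0.49/2)·(0.455435 + (-0.268706)) = 0.949106
y(0.98) ≈ 0.9491

0.9491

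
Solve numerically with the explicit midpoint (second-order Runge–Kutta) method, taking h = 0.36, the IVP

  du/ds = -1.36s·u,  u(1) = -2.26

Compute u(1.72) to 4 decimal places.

Midpoint: k1 = f(s_n, u_n); k2 = f(s_n + h/2, u_n + (h/2)·k1); u_{n+1} = u_n + h·k2.
s=1.000000, u=-2.260000:
  k1 = f(1.000000, -2.260000) = 3.073600
  k2 = f(1.180000, -1.706752) = 2.738996
  u ← -2.260000 + 0.36·2.738996 = -1.273962
s=1.360000, u=-1.273962:
  k1 = f(1.360000, -1.273962) = 2.356319
  k2 = f(1.540000, -0.849824) = 1.779872
  u ← -1.273962 + 0.36·1.779872 = -0.633208
u(1.72) ≈ -0.6332

-0.6332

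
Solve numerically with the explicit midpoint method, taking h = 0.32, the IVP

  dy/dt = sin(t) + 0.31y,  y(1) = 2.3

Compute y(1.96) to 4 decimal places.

Midpoint: k1 = f(t_n, y_n); k2 = f(t_n + h/2, y_n + (h/2)·k1); y_{n+1} = y_n + h·k2.
t=1.000000, y=2.300000:
  k1 = f(1.000000, 2.300000) = 1.554471
  k2 = f(1.160000, 2.548715) = 1.706905
  y ← 2.300000 + 0.32·1.706905 = 2.846210
t=1.320000, y=2.846210:
  k1 = f(1.320000, 2.846210) = 1.851040
  k2 = f(1.480000, 3.142376) = 1.970017
  y ← 2.846210 + 0.32·1.970017 = 3.476615
t=1.640000, y=3.476615:
  k1 = f(1.640000, 3.476615) = 2.075357
  k2 = f(1.800000, 3.808672) = 2.154536
  y ← 3.476615 + 0.32·2.154536 = 4.166067
y(1.96) ≈ 4.1661

4.1661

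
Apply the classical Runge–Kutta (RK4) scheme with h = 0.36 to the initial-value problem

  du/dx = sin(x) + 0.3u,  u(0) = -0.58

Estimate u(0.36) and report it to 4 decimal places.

RK4: k1 = f(x_n, u_n); k2 = f(x_n + h/2, u_n + (h/2)·k1); k3 = f(x_n + h/2, u_n + (h/2)·k2); k4 = f(x_n + h, u_n + h·k3); u_{n+1} = u_n + (h/6)·(k1 + 2k2 + 2k3 + k4).
x=0.000000, u=-0.580000:
  k1 = f(0.000000, -0.580000) = -0.174000
  k2 = f(0.180000, -0.611320) = -0.004366
  k3 = f(0.180000, -0.580786) = 0.004794
  k4 = f(0.360000, -0.578274) = 0.178792
  u ← -0.580000 + (0.36/6)·(k1 + 2k2 + 2k3 + k4) = -0.579661
u(0.36) ≈ -0.5797

-0.5797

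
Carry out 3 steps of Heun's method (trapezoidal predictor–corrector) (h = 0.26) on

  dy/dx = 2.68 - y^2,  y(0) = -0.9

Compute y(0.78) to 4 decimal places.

0.8879

Heun: k1 = f(x_n, y_n); k2 = f(x_n + h, y_n + h·k1); y_{n+1} = y_n + (h/2)·(k1 + k2).
x=0.000000, y=-0.900000:
  k1 = f(0.000000, -0.900000) = 1.870000
  k2 = f(0.260000, -0.413800) = 2.508770
  y ← -0.900000 + (0.26/2)·(1.870000 + 2.508770) = -0.330760
x=0.260000, y=-0.330760:
  k1 = f(0.260000, -0.330760) = 2.570598
  k2 = f(0.520000, 0.337595) = 2.566029
  y ← -0.330760 + (0.26/2)·(2.570598 + 2.566029) = 0.337002
x=0.520000, y=0.337002:
  k1 = f(0.520000, 0.337002) = 2.566430
  k2 = f(0.780000, 1.004273) = 1.671435
  y ← 0.337002 + (0.26/2)·(2.566430 + 1.671435) = 0.887924
y(0.78) ≈ 0.8879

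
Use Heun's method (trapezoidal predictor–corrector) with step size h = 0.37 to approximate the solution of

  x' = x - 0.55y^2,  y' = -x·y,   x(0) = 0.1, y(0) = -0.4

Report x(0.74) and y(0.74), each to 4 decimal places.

Heun on (x,y): k1 = f(t_n, state_n); k2 = f(t_n + h, state_n + h·k1); state_{n+1} = state_n + (h/2)·(k1 + k2).
0.000000: (0.100000, -0.400000)
  k1 = (0.012000, 0.040000)
  predictor → (0.104440, -0.385200)
  k2 = (0.022832, 0.040230)
  → (0.106444, -0.385157)
0.370000: (0.106444, -0.385157)
  k1 = (0.024853, 0.040998)
  predictor → (0.115640, -0.369988)
  k2 = (0.040349, 0.042785)
  → (0.118506, -0.369658)
(x(0.74), y(0.74)) ≈ (0.1185, -0.3697)

0.1185, -0.3697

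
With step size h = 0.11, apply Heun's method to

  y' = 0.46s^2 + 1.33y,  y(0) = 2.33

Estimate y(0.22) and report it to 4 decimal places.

3.1210

Heun: k1 = f(s_n, y_n); k2 = f(s_n + h, y_n + h·k1); y_{n+1} = y_n + (h/2)·(k1 + k2).
s=0.000000, y=2.330000:
  k1 = f(0.000000, 2.330000) = 3.098900
  k2 = f(0.110000, 2.670879) = 3.557835
  y ← 2.330000 + (0.11/2)·(3.098900 + 3.557835) = 2.696120
s=0.110000, y=2.696120:
  k1 = f(0.110000, 2.696120) = 3.591406
  k2 = f(0.220000, 3.091175) = 4.133527
  y ← 2.696120 + (0.11/2)·(3.591406 + 4.133527) = 3.120992
y(0.22) ≈ 3.1210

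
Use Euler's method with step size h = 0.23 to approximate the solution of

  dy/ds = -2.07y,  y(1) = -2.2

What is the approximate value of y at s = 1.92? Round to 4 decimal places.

Euler: y_{n+1} = y_n + h·f(s_n, y_n).
s=1.000000, y=-2.200000: f=4.554000 → y ← -2.200000 + 0.23·4.554000 = -1.152580
s=1.230000, y=-1.152580: f=2.385841 → y ← -1.152580 + 0.23·2.385841 = -0.603837
s=1.460000, y=-0.603837: f=1.249942 → y ← -0.603837 + 0.23·1.249942 = -0.316350
s=1.690000, y=-0.316350: f=0.654845 → y ← -0.316350 + 0.23·0.654845 = -0.165736
y(1.92) ≈ -0.1657

-0.1657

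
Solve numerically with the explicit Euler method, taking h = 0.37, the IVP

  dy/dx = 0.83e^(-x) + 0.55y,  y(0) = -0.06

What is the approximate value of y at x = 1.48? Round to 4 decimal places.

Euler: y_{n+1} = y_n + h·f(x_n, y_n).
x=0.000000, y=-0.060000: f=0.797000 → y ← -0.060000 + 0.37·0.797000 = 0.234890
x=0.370000, y=0.234890: f=0.702499 → y ← 0.234890 + 0.37·0.702499 = 0.494815
x=0.740000, y=0.494815: f=0.668153 → y ← 0.494815 + 0.37·0.668153 = 0.742031
x=1.110000, y=0.742031: f=0.681651 → y ← 0.742031 + 0.37·0.681651 = 0.994242
y(1.48) ≈ 0.9942

0.9942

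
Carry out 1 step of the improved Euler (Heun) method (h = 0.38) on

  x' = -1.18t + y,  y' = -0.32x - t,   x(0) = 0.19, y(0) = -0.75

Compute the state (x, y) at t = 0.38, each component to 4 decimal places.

Heun on (x,y): k1 = f(t_n, state_n); k2 = f(t_n + h, state_n + h·k1); state_{n+1} = state_n + (h/2)·(k1 + k2).
0.000000: (0.190000, -0.750000)
  k1 = (-0.750000, -0.060800)
  predictor → (-0.095000, -0.773104)
  k2 = (-1.221504, -0.349600)
  → (-0.184586, -0.827976)
(x(0.38), y(0.38)) ≈ (-0.1846, -0.8280)

-0.1846, -0.8280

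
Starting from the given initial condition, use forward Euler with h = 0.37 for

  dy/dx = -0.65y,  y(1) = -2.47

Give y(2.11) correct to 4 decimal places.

Euler: y_{n+1} = y_n + h·f(x_n, y_n).
x=1.000000, y=-2.470000: f=1.605500 → y ← -2.470000 + 0.37·1.605500 = -1.875965
x=1.370000, y=-1.875965: f=1.219377 → y ← -1.875965 + 0.37·1.219377 = -1.424795
x=1.740000, y=-1.424795: f=0.926117 → y ← -1.424795 + 0.37·0.926117 = -1.082132
y(2.11) ≈ -1.0821

-1.0821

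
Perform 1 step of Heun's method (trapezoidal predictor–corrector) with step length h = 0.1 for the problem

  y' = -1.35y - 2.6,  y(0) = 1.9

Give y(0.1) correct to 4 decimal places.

1.4184

Heun: k1 = f(t_n, y_n); k2 = f(t_n + h, y_n + h·k1); y_{n+1} = y_n + (h/2)·(k1 + k2).
t=0.000000, y=1.900000:
  k1 = f(0.000000, 1.900000) = -5.165000
  k2 = f(0.100000, 1.383500) = -4.467725
  y ← 1.900000 + (0.1/2)·(-5.165000 + (-4.467725)) = 1.418364
y(0.1) ≈ 1.4184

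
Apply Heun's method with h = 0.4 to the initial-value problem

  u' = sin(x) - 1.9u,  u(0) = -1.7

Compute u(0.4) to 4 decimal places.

Heun: k1 = f(x_n, u_n); k2 = f(x_n + h, u_n + h·k1); u_{n+1} = u_n + (h/2)·(k1 + k2).
x=0.000000, u=-1.700000:
  k1 = f(0.000000, -1.700000) = 3.230000
  k2 = f(0.400000, -0.408000) = 1.164618
  u ← -1.700000 + (0.4/2)·(3.230000 + 1.164618) = -0.821076
u(0.4) ≈ -0.8211

-0.8211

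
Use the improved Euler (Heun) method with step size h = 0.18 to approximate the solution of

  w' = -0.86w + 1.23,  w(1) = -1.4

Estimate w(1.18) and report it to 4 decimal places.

Heun: k1 = f(x_n, w_n); k2 = f(x_n + h, w_n + h·k1); w_{n+1} = w_n + (h/2)·(k1 + k2).
x=1.000000, w=-1.400000:
  k1 = f(1.000000, -1.400000) = 2.434000
  k2 = f(1.180000, -0.961880) = 2.057217
  w ← -1.400000 + (0.18/2)·(2.434000 + 2.057217) = -0.995790
w(1.18) ≈ -0.9958

-0.9958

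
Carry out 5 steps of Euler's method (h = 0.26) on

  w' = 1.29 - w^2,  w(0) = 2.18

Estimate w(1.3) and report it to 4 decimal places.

Euler: w_{n+1} = w_n + h·f(x_n, w_n).
x=0.000000, w=2.180000: f=-3.462400 → w ← 2.180000 + 0.26·(-3.462400) = 1.279776
x=0.260000, w=1.279776: f=-0.347827 → w ← 1.279776 + 0.26·(-0.347827) = 1.189341
x=0.520000, w=1.189341: f=-0.124532 → w ← 1.189341 + 0.26·(-0.124532) = 1.156963
x=0.780000, w=1.156963: f=-0.048563 → w ← 1.156963 + 0.26·(-0.048563) = 1.144336
x=1.040000, w=1.144336: f=-0.019506 → w ← 1.144336 + 0.26·(-0.019506) = 1.139265
w(1.3) ≈ 1.1393

1.1393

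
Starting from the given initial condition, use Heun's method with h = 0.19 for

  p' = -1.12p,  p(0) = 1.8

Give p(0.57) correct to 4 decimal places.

Heun: k1 = f(t_n, p_n); k2 = f(t_n + h, p_n + h·k1); p_{n+1} = p_n + (h/2)·(k1 + k2).
t=0.000000, p=1.800000:
  k1 = f(0.000000, 1.800000) = -2.016000
  k2 = f(0.190000, 1.416960) = -1.586995
  p ← 1.800000 + (0.19/2)·(-2.016000 + (-1.586995)) = 1.457715
t=0.190000, p=1.457715:
  k1 = f(0.190000, 1.457715) = -1.632641
  k2 = f(0.380000, 1.147514) = -1.285215
  p ← 1.457715 + (0.19/2)·(-1.632641 + (-1.285215)) = 1.180519
t=0.380000, p=1.180519:
  k1 = f(0.380000, 1.180519) = -1.322181
  k2 = f(0.570000, 0.929305) = -1.040821
  p ← 1.180519 + (0.19/2)·(-1.322181 + (-1.040821)) = 0.956034
p(0.57) ≈ 0.9560

0.9560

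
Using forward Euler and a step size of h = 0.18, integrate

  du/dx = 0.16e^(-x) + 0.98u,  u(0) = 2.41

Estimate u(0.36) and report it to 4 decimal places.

3.3932

Euler: u_{n+1} = u_n + h·f(x_n, u_n).
x=0.000000, u=2.410000: f=2.521800 → u ← 2.410000 + 0.18·2.521800 = 2.863924
x=0.180000, u=2.863924: f=2.940289 → u ← 2.863924 + 0.18·2.940289 = 3.393176
u(0.36) ≈ 3.3932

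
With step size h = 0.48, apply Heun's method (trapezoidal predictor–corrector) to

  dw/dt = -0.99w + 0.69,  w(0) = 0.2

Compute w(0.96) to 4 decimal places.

0.4949

Heun: k1 = f(t_n, w_n); k2 = f(t_n + h, w_n + h·k1); w_{n+1} = w_n + (h/2)·(k1 + k2).
t=0.000000, w=0.200000:
  k1 = f(0.000000, 0.200000) = 0.492000
  k2 = f(0.480000, 0.436160) = 0.258202
  w ← 0.200000 + (0.48/2)·(0.492000 + 0.258202) = 0.380048
t=0.480000, w=0.380048:
  k1 = f(0.480000, 0.380048) = 0.313752
  k2 = f(0.960000, 0.530649) = 0.164657
  w ← 0.380048 + (0.48/2)·(0.313752 + 0.164657) = 0.494867
w(0.96) ≈ 0.4949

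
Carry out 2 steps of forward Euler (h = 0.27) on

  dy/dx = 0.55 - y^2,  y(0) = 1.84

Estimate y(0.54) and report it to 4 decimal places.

Euler: y_{n+1} = y_n + h·f(x_n, y_n).
x=0.000000, y=1.840000: f=-2.835600 → y ← 1.840000 + 0.27·(-2.835600) = 1.074388
x=0.270000, y=1.074388: f=-0.604310 → y ← 1.074388 + 0.27·(-0.604310) = 0.911224
y(0.54) ≈ 0.9112

0.9112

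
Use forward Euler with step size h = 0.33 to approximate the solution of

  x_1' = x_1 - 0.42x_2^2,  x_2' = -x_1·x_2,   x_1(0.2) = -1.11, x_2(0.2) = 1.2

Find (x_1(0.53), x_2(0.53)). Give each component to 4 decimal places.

Euler on (x_1,x_2): x_1_{n+1} = x_1_n + h·x_1', x_2_{n+1} = x_2_n + h·x_2'.
0.200000: (-1.110000, 1.200000); f=(-1.714800, 1.332000) → (-1.675884, 1.639560)
(x_1(0.53), x_2(0.53)) ≈ (-1.6759, 1.6396)

-1.6759, 1.6396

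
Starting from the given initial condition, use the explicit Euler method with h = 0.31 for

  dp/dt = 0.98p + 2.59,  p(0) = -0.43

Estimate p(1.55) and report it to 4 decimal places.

5.6941

Euler: p_{n+1} = p_n + h·f(t_n, p_n).
t=0.000000, p=-0.430000: f=2.168600 → p ← -0.430000 + 0.31·2.168600 = 0.242266
t=0.310000, p=0.242266: f=2.827421 → p ← 0.242266 + 0.31·2.827421 = 1.118766
t=0.620000, p=1.118766: f=3.686391 → p ← 1.118766 + 0.31·3.686391 = 2.261548
t=0.930000, p=2.261548: f=4.806317 → p ← 2.261548 + 0.31·4.806317 = 3.751506
t=1.240000, p=3.751506: f=6.266476 → p ← 3.751506 + 0.31·6.266476 = 5.694113
p(1.55) ≈ 5.6941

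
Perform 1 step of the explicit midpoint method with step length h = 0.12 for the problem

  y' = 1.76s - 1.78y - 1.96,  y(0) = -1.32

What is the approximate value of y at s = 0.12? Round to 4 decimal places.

-1.2656

Midpoint: k1 = f(s_n, y_n); k2 = f(s_n + h/2, y_n + (h/2)·k1); y_{n+1} = y_n + h·k2.
s=0.000000, y=-1.320000:
  k1 = f(0.000000, -1.320000) = 0.389600
  k2 = f(0.060000, -1.296624) = 0.453591
  y ← -1.320000 + 0.12·0.453591 = -1.265569
y(0.12) ≈ -1.2656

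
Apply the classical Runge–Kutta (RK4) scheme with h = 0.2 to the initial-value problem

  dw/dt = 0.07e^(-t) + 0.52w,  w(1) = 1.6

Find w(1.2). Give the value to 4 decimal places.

1.7803

RK4: k1 = f(t_n, w_n); k2 = f(t_n + h/2, w_n + (h/2)·k1); k3 = f(t_n + h/2, w_n + (h/2)·k2); k4 = f(t_n + h, w_n + h·k3); w_{n+1} = w_n + (h/6)·(k1 + 2k2 + 2k3 + k4).
t=1.000000, w=1.600000:
  k1 = f(1.000000, 1.600000) = 0.857752
  k2 = f(1.100000, 1.685775) = 0.899904
  k3 = f(1.100000, 1.689990) = 0.902096
  k4 = f(1.200000, 1.780419) = 0.946902
  w ← 1.600000 + (0.2/6)·(k1 + 2k2 + 2k3 + k4) = 1.780288
w(1.2) ≈ 1.7803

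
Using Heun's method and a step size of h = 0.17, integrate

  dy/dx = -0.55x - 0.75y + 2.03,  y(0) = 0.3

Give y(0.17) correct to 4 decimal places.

Heun: k1 = f(x_n, y_n); k2 = f(x_n + h, y_n + h·k1); y_{n+1} = y_n + (h/2)·(k1 + k2).
x=0.000000, y=0.300000:
  k1 = f(0.000000, 0.300000) = 1.805000
  k2 = f(0.170000, 0.606850) = 1.481362
  y ← 0.300000 + (0.17/2)·(1.805000 + 1.481362) = 0.579341
y(0.17) ≈ 0.5793

0.5793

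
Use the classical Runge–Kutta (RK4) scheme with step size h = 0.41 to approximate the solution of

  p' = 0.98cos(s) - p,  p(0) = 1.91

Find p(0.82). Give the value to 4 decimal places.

1.3180

RK4: k1 = f(s_n, p_n); k2 = f(s_n + h/2, p_n + (h/2)·k1); k3 = f(s_n + h/2, p_n + (h/2)·k2); k4 = f(s_n + h, p_n + h·k3); p_{n+1} = p_n + (h/6)·(k1 + 2k2 + 2k3 + k4).
s=0.000000, p=1.910000:
  k1 = f(0.000000, 1.910000) = -0.930000
  k2 = f(0.205000, 1.719350) = -0.759870
  k3 = f(0.205000, 1.754227) = -0.794747
  k4 = f(0.410000, 1.584154) = -0.685375
  p ← 1.910000 + (0.41/6)·(k1 + 2k2 + 2k3 + k4) = 1.587152
s=0.410000, p=1.587152:
  k1 = f(0.410000, 1.587152) = -0.688373
  k2 = f(0.615000, 1.446035) = -0.645597
  k3 = f(0.615000, 1.454804) = -0.654366
  k4 = f(0.820000, 1.318862) = -0.650285
  p ← 1.587152 + (0.41/6)·(k1 + 2k2 + 2k3 + k4) = 1.318015
p(0.82) ≈ 1.3180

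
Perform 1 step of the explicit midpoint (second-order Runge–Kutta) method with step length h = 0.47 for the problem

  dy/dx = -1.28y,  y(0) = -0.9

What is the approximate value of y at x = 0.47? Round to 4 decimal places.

Midpoint: k1 = f(x_n, y_n); k2 = f(x_n + h/2, y_n + (h/2)·k1); y_{n+1} = y_n + h·k2.
x=0.000000, y=-0.900000:
  k1 = f(0.000000, -0.900000) = 1.152000
  k2 = f(0.235000, -0.629280) = 0.805478
  y ← -0.900000 + 0.47·0.805478 = -0.521425
y(0.47) ≈ -0.5214

-0.5214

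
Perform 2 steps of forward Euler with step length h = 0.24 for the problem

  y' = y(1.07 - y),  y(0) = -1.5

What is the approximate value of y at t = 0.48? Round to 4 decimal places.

-4.4596

Euler: y_{n+1} = y_n + h·f(t_n, y_n).
t=0.000000, y=-1.500000: f=-3.855000 → y ← -1.500000 + 0.24·(-3.855000) = -2.425200
t=0.240000, y=-2.425200: f=-8.476559 → y ← -2.425200 + 0.24·(-8.476559) = -4.459574
y(0.48) ≈ -4.4596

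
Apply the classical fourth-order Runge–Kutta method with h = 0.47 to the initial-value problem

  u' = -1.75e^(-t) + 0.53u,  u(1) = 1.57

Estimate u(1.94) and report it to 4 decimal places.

RK4: k1 = f(t_n, u_n); k2 = f(t_n + h/2, u_n + (h/2)·k1); k3 = f(t_n + h/2, u_n + (h/2)·k2); k4 = f(t_n + h, u_n + h·k3); u_{n+1} = u_n + (h/6)·(k1 + 2k2 + 2k3 + k4).
t=1.000000, u=1.570000:
  k1 = f(1.000000, 1.570000) = 0.188311
  k2 = f(1.235000, 1.614253) = 0.346593
  k3 = f(1.235000, 1.651449) = 0.366307
  k4 = f(1.470000, 1.742164) = 0.520978
  u ← 1.570000 + (0.47/6)·(k1 + 2k2 + 2k3 + k4) = 1.737249
t=1.470000, u=1.737249:
  k1 = f(1.470000, 1.737249) = 0.518372
  k2 = f(1.705000, 1.859066) = 0.667203
  k3 = f(1.705000, 1.894042) = 0.685740
  k4 = f(1.940000, 2.059547) = 0.840078
  u ← 1.737249 + (0.47/6)·(k1 + 2k2 + 2k3 + k4) = 2.055622
u(1.94) ≈ 2.0556

2.0556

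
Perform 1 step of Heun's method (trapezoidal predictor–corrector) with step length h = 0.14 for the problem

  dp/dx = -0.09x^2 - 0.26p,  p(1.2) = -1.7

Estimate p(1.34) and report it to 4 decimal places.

-1.6593

Heun: k1 = f(x_n, p_n); k2 = f(x_n + h, p_n + h·k1); p_{n+1} = p_n + (h/2)·(k1 + k2).
x=1.200000, p=-1.700000:
  k1 = f(1.200000, -1.700000) = 0.312400
  k2 = f(1.340000, -1.656264) = 0.269025
  p ← -1.700000 + (0.14/2)·(0.312400 + 0.269025) = -1.659300
p(1.34) ≈ -1.6593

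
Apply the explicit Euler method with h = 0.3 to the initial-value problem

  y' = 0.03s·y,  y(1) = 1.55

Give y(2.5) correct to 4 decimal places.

Euler: y_{n+1} = y_n + h·f(s_n, y_n).
s=1.000000, y=1.550000: f=0.046500 → y ← 1.550000 + 0.3·0.046500 = 1.563950
s=1.300000, y=1.563950: f=0.060994 → y ← 1.563950 + 0.3·0.060994 = 1.582248
s=1.600000, y=1.582248: f=0.075948 → y ← 1.582248 + 0.3·0.075948 = 1.605033
s=1.900000, y=1.605033: f=0.091487 → y ← 1.605033 + 0.3·0.091487 = 1.632479
s=2.200000, y=1.632479: f=0.107744 → y ← 1.632479 + 0.3·0.107744 = 1.664802
y(2.5) ≈ 1.6648

1.6648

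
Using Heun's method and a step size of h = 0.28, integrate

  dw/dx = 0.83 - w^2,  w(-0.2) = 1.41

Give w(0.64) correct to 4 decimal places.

1.0142

Heun: k1 = f(x_n, w_n); k2 = f(x_n + h, w_n + h·k1); w_{n+1} = w_n + (h/2)·(k1 + k2).
x=-0.200000, w=1.410000:
  k1 = f(-0.200000, 1.410000) = -1.158100
  k2 = f(0.080000, 1.085732) = -0.348814
  w ← 1.410000 + (0.28/2)·(-1.158100 + (-0.348814)) = 1.199032
x=0.080000, w=1.199032:
  k1 = f(0.080000, 1.199032) = -0.607678
  k2 = f(0.360000, 1.028882) = -0.228599
  w ← 1.199032 + (0.28/2)·(-0.607678 + (-0.228599)) = 1.081953
x=0.360000, w=1.081953:
  k1 = f(0.360000, 1.081953) = -0.340623
  k2 = f(0.640000, 0.986579) = -0.143338
  w ← 1.081953 + (0.28/2)·(-0.340623 + (-0.143338)) = 1.014199
w(0.64) ≈ 1.0142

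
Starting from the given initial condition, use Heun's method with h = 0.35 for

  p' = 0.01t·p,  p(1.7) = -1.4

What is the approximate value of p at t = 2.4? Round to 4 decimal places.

-1.4202

Heun: k1 = f(t_n, p_n); k2 = f(t_n + h, p_n + h·k1); p_{n+1} = p_n + (h/2)·(k1 + k2).
t=1.700000, p=-1.400000:
  k1 = f(1.700000, -1.400000) = -0.023800
  k2 = f(2.050000, -1.408330) = -0.028871
  p ← -1.400000 + (0.35/2)·(-0.023800 + (-0.028871)) = -1.409217
t=2.050000, p=-1.409217:
  k1 = f(2.050000, -1.409217) = -0.028889
  k2 = f(2.400000, -1.419329) = -0.034064
  p ← -1.409217 + (0.35/2)·(-0.028889 + (-0.034064)) = -1.420234
p(2.4) ≈ -1.4202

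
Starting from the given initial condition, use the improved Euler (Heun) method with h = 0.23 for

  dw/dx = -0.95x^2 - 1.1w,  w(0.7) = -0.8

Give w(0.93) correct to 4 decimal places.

Heun: k1 = f(x_n, w_n); k2 = f(x_n + h, w_n + h·k1); w_{n+1} = w_n + (h/2)·(k1 + k2).
x=0.700000, w=-0.800000:
  k1 = f(0.700000, -0.800000) = 0.414500
  k2 = f(0.930000, -0.704665) = -0.046523
  w ← -0.800000 + (0.23/2)·(0.414500 + (-0.046523)) = -0.757683
w(0.93) ≈ -0.7577

-0.7577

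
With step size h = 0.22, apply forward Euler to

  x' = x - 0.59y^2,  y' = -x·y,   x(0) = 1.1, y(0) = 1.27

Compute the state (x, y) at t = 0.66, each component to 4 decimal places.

Euler on (x,y): x_{n+1} = x_n + h·x', y_{n+1} = y_n + h·y'.
0.000000: (1.100000, 1.270000); f=(0.148389, -1.397000) → (1.132646, 0.962660)
0.220000: (1.132646, 0.962660); f=(0.585884, -1.090353) → (1.261540, 0.722782)
0.440000: (1.261540, 0.722782); f=(0.953316, -0.911819) → (1.471270, 0.522182)
(x(0.66), y(0.66)) ≈ (1.4713, 0.5222)

1.4713, 0.5222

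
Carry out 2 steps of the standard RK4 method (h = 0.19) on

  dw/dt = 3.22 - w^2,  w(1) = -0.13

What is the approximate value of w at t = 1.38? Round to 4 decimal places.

0.9753

RK4: k1 = f(t_n, w_n); k2 = f(t_n + h/2, w_n + (h/2)·k1); k3 = f(t_n + h/2, w_n + (h/2)·k2); k4 = f(t_n + h, w_n + h·k3); w_{n+1} = w_n + (h/6)·(k1 + 2k2 + 2k3 + k4).
t=1.000000, w=-0.130000:
  k1 = f(1.000000, -0.130000) = 3.203100
  k2 = f(1.095000, 0.174295) = 3.189621
  k3 = f(1.095000, 0.173014) = 3.190066
  k4 = f(1.190000, 0.476113) = 2.993317
  w ← -0.130000 + (0.19/6)·(k1 + 2k2 + 2k3 + k4) = 0.470267
t=1.190000, w=0.470267:
  k1 = f(1.190000, 0.470267) = 2.998849
  k2 = f(1.285000, 0.755157) = 2.649737
  k3 = f(1.285000, 0.721992) = 2.698728
  k4 = f(1.380000, 0.983025) = 2.253662
  w ← 0.470267 + (0.19/6)·(k1 + 2k2 + 2k3 + k4) = 0.975332
w(1.38) ≈ 0.9753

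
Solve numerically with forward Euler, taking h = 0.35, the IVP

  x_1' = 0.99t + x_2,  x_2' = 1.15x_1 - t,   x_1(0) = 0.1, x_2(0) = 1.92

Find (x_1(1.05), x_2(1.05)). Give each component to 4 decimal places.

Euler on (x_1,x_2): x_1_{n+1} = x_1_n + h·x_1', x_2_{n+1} = x_2_n + h·x_2'.
0.000000: (0.100000, 1.920000); f=(1.920000, 0.115000) → (0.772000, 1.960250)
0.350000: (0.772000, 1.960250); f=(2.306750, 0.537800) → (1.579362, 2.148480)
0.700000: (1.579362, 2.148480); f=(2.841480, 1.116267) → (2.573880, 2.539173)
(x_1(1.05), x_2(1.05)) ≈ (2.5739, 2.5392)

2.5739, 2.5392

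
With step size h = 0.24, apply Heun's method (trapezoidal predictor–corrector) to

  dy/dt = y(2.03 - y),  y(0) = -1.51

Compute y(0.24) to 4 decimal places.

Heun: k1 = f(t_n, y_n); k2 = f(t_n + h, y_n + h·k1); y_{n+1} = y_n + (h/2)·(k1 + k2).
t=0.000000, y=-1.510000:
  k1 = f(0.000000, -1.510000) = -5.345400
  k2 = f(0.240000, -2.792896) = -13.469847
  y ← -1.510000 + (0.24/2)·(-5.345400 + (-13.469847)) = -3.767830
y(0.24) ≈ -3.7678

-3.7678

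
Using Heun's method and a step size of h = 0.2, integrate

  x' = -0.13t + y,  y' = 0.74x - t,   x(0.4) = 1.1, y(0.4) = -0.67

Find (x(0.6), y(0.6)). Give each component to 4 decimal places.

0.9613, -0.6179

Heun on (x,y): k1 = f(t_n, state_n); k2 = f(t_n + h, state_n + h·k1); state_{n+1} = state_n + (h/2)·(k1 + k2).
0.400000: (1.100000, -0.670000)
  k1 = (-0.722000, 0.414000)
  predictor → (0.955600, -0.587200)
  k2 = (-0.665200, 0.107144)
  → (0.961280, -0.617886)
(x(0.6), y(0.6)) ≈ (0.9613, -0.6179)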